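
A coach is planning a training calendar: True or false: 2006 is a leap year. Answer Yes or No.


Year: 2006
Divisible by 4? 2006 / 4 = 501.5 -> No
Not divisible by 4, so NOT a leap year

No


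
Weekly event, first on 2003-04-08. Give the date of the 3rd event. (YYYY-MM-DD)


First occurrence: 2003-04-08 (occurrence 1)
Each occurrence is 7 days after the previous.
Occurrence 3 is 2 weeks after the first.
2 weeks = 14 days
2003-04-08 + 14 days = 2003-04-22

2003-04-22


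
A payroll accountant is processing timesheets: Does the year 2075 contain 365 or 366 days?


Year: 2075
Check leap year rules:
Divisible by 4? No
2075 is not a leap year
Days: 365

365


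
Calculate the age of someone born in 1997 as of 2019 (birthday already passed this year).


Birth year: 1997
Current year: 2019
Age = current year - birth year
Age = 2019 - 1997 = 22

22


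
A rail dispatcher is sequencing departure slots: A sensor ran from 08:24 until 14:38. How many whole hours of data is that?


Start: 08:24
End: 14:38
Hour difference: 14 - 8 = 6 hours
Minute difference: 38 - 24 = 14 minutes
Total minutes: 374
Complete hours: 374 / 60 = 6 (remainder 14)

6


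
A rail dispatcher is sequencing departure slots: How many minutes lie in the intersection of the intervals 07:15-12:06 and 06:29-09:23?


Interval A: [435, 726] minutes from midnight
Interval B: [389, 563] minutes from midnight
Overlap start = max(435, 389) = 435
Overlap end = min(726, 563) = 563
Overlap = 563 - 435 = 128 minutes

128


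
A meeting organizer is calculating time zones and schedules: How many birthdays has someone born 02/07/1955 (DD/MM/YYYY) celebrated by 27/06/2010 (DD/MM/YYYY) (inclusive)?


Birth: 1955-07-02
Reference: 2010-06-27
Year difference: 2010 - 1955 = 55
Has birthday (07-02) occurred by 06-27? No
Birthday not yet reached this year -> subtract 1
Age in full years: 54

54


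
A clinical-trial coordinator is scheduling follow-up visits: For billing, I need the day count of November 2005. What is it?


Month: November
Year: 2005
November is a 30-day month
Total: 30 days

30


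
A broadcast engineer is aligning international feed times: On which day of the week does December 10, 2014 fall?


Date: 2014-12-10
January 1, 2014 is a Wednesday
Day of year: 344
Offset from Jan 1: 343 days
343 mod 7 = 0
Result: Wednesday

Wednesday


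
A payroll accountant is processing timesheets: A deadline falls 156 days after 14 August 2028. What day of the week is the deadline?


Start: 2028-08-14 (Monday)
Step 1 - find target date: add 156 days
  2028-08-14 + 156 days = 2029-01-17
Step 2 - day of week:
  156 mod 7 = 2
  Monday + 2 days -> Wednesday
Result: Wednesday (2029-01-17)

Wednesday


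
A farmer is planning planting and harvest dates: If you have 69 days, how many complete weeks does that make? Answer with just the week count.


Total days: 69
Days per week: 7
Division: 69 / 7 = 9 remainder 6
Complete weeks: 9
Remaining days: 6

9


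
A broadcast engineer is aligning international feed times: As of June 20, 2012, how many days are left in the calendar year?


Start: June 20, 2012
End: December 31, 2012
Days left in June: 10
July: 31
August: 31
September: 30
October: 31
... plus remaining months
Sum of remaining months: 184
Total: 10 + 184 = 194

194


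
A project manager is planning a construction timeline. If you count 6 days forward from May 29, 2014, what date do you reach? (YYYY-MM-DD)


Start: 2014-05-29
Adding 6 days
Days remaining in May: 2
After May: 4 days still to add
June 2014 has 30 days, need 4
Result: 2014-06-04

2014-06-04


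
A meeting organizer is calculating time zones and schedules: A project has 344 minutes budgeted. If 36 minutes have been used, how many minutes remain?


Total budget: 344 minutes
Time used: 36 minutes
Remaining: 344 - 36 = 308 minutes
Percent used: 10.5%
Percent remaining: 89.5%

308


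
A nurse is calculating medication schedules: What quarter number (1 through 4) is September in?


Month: September (month 9)
Q1: January-March (months 1-3)
Q2: April-June (months 4-6)
Q3: July-September (months 7-9)
Q4: October-December (months 10-12)
Month 9 falls in Q3

3


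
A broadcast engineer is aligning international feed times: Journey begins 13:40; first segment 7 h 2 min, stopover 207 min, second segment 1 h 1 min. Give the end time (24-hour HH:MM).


Depart: 13:40
Leg 1: +422 min -> 20:42
Layover: +207 min -> 00:09
Leg 2: +61 min -> 01:10
Total travel: 690 minutes = 11h 30m
Arrival: 01:10

01:10


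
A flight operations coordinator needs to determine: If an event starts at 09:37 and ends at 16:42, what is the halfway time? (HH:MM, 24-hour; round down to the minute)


Start time: 09:37 = 577 minutes from midnight
End time: 16:42 = 1002 minutes from midnight
Sum: 577 + 1002 = 1579
Midpoint: 1579 / 2 = 789 minutes
Convert: 789 / 60 = 13 hours, 9 minutes
Result: 13:09

13:09


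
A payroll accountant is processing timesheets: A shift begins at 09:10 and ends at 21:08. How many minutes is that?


Start time: 09:10 = 550 minutes from midnight
End time: 21:08 = 1268 minutes from midnight
Difference: 1268 - 550 = 718 minutes
That is 11 hours and 58 minutes

718


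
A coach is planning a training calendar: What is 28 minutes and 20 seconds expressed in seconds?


Minutes: 28
Extra seconds: 20
Seconds per minute: 60
Minutes to seconds: 28 x 60 = 1680
Total: 1680 + 20 = 1700

1700


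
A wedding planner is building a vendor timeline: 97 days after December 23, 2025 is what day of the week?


Start: 2025-12-23 (Tuesday)
Step 1 - find target date: add 97 days
  2025-12-23 + 97 days = 2026-03-30
Step 2 - day of week:
  97 mod 7 = 6
  Tuesday + 6 days -> Monday
Result: Monday (2026-03-30)

Monday


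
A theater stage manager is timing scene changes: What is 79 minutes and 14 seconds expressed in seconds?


Minutes: 79
Extra seconds: 14
Seconds per minute: 60
Minutes to seconds: 79 x 60 = 4740
Total: 4740 + 14 = 4754

4754


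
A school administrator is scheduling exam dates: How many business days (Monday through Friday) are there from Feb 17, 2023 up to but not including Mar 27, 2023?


Start: 2023-02-17 (Friday)
End (exclusive): 2023-03-27 (Monday)
Total calendar days: 38
Full weeks: 38 // 7 = 5 -> 25 weekdays
Remaining 3 days starting on Friday:
  Fri(w), Sat(-), Sun(-) -> 1 weekdays
Total business days: 25 + 1 = 26

26


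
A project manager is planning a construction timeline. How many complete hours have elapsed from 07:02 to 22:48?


Start: 07:02
End: 22:48
Hour difference: 22 - 7 = 15 hours
Minute difference: 48 - 2 = 46 minutes
Total minutes: 946
Complete hours: 946 / 60 = 15 (remainder 46)

15


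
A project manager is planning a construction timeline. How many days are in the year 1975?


Year: 1975
Check leap year rules:
Divisible by 4? No
1975 is not a leap year
Days: 365

365


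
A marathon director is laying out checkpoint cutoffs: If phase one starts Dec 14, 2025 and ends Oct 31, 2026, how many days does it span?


Start date: 2025-12-14
End date: 2026-10-31
Dec 2025: +18 days
Jan 2026: +31 days
Feb 2026: +28 days
... (8 more months)
Total: 321 days

321


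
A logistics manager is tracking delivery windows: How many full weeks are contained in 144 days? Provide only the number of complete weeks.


Total days: 144
Days per week: 7
Division: 144 / 7 = 20 remainder 4
Complete weeks: 20
Remaining days: 4

20


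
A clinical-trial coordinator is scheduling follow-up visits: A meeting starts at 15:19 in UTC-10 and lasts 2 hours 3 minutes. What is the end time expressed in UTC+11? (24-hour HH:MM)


Start: 15:19 in UTC-10
Step 1 - add duration:
  minutes: 19 + 3 = 22
  hours: 15 + 2 + 0 = 17
  end in UTC-10: 17:22
Step 2 - convert UTC-10 -> UTC+11:
  offset difference: 11 - (-10) = 21 hours
  17 + (21) = 38 -> mod 24 = 14
Result: 14:22 in UTC+11

14:22


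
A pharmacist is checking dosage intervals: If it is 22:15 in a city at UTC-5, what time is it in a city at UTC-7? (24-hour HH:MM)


Local time: 22:15 at UTC-5 (offset -5h)
Target zone: UTC-7 (offset -7h)
Difference: -7 - (-5) = -2 hours
Calculation: 22 + (-2) = 20
Result: 20:15

20:15


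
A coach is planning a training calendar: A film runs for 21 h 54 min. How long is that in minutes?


Hours: 21
Minutes: 54
Convert hours to minutes: 21 x 60 = 1260
Add remaining minutes: 1260 + 54 = 1314

1314


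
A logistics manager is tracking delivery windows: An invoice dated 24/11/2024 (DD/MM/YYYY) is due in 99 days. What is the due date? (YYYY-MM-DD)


Start: 2024-11-24
Adding 99 days
Days remaining in November: 6
After November: 93 days still to add
December 2024: 31 days, 62 remaining
January 2025: 31 days, 31 remaining
February 2025: 28 days, 3 remaining
March 2025 has 31 days, need 3
Result: 2025-03-03

2025-03-03


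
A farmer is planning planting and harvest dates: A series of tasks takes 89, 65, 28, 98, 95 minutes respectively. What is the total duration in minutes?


Durations: 89, 65, 28, 98, 95
Running sum: 89
+ 65 = 154
+ 28 = 182
+ 98 = 280
+ 95 = 375
Total duration: 375 minutes
That is 6 hours and 15 minutes

375


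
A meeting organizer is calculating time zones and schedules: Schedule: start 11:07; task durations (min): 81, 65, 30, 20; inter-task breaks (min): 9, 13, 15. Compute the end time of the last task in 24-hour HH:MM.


Start: 11:07 = 667 min from midnight
  after task 1 (81 min): 12:28
  after break (9 min): 12:37
  after task 2 (65 min): 13:42
  after break (13 min): 13:55
  after task 3 (30 min): 14:25
  after break (15 min): 14:40
  after task 4 (20 min): 15:00
Total elapsed: 233 minutes
End time: 15:00

15:00


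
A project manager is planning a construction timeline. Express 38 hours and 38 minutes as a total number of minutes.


Hours: 38
Extra minutes: 38
Minutes per hour: 60
Hours to minutes: 38 x 60 = 2280
Total: 2280 + 38 = 2318

2318


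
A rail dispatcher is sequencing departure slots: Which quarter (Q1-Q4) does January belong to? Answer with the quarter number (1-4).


Month: January (month 1)
Q1: January-March (months 1-3)
Q2: April-June (months 4-6)
Q3: July-September (months 7-9)
Q4: October-December (months 10-12)
Month 1 falls in Q1

1


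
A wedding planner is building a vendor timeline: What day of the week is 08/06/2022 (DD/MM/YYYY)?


Date: 2022-06-08
January 1, 2022 is a Saturday
Day of year: 159
Offset from Jan 1: 158 days
158 mod 7 = 4
Result: Wednesday

Wednesday


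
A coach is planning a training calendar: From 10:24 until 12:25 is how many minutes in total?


Start time: 10:24 = 624 minutes from midnight
End time: 12:25 = 745 minutes from midnight
Difference: 745 - 624 = 121 minutes
That is 2 hours and 1 minutes

121


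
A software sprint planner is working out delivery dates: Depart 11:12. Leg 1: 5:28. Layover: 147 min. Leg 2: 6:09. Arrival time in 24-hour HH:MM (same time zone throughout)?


Depart: 11:12
Leg 1: +328 min -> 16:40
Layover: +147 min -> 19:07
Leg 2: +369 min -> 01:16
Total travel: 844 minutes = 14h 4m
Arrival: 01:16

01:16


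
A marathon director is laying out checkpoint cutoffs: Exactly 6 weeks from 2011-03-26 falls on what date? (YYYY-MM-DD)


Start: 2011-03-26
Weeks to add: 6
Convert to days: 6 x 7 = 42 days
Add 42 days to 2011-03-26
Result: 2011-05-07

2011-05-07


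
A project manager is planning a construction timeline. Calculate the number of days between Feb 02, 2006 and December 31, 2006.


Start: February 02, 2006
End: December 31, 2006
Days left in February: 26
March: 31
April: 30
May: 31
June: 30
... plus remaining months
Sum of remaining months: 306
Total: 26 + 306 = 332

332


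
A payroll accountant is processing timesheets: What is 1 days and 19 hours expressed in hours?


Days: 1
Extra hours: 19
Hours per day: 24
Days to hours: 1 x 24 = 24
Total: 24 + 19 = 43

43


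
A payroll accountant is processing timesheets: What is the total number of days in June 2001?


Month: June
Year: 2001
June is a 30-day month
Total: 30 days

30


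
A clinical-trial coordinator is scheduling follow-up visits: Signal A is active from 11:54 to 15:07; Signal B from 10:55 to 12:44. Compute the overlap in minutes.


Interval A: [714, 907] minutes from midnight
Interval B: [655, 764] minutes from midnight
Overlap start = max(714, 655) = 714
Overlap end = min(907, 764) = 764
Overlap = 764 - 714 = 50 minutes

50


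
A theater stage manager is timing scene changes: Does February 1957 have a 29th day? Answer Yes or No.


Year: 1957
Divisible by 4? 1957 / 4 = 489.25 -> No
Not divisible by 4, so NOT a leap year

No


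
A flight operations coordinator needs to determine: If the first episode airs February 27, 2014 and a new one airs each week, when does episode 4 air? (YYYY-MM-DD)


First occurrence: 2014-02-27 (occurrence 1)
Each occurrence is 7 days after the previous.
Occurrence 4 is 3 weeks after the first.
3 weeks = 21 days
2014-02-27 + 21 days = 2014-03-20

2014-03-20


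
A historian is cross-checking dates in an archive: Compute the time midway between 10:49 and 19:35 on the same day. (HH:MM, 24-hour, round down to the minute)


Start time: 10:49 = 649 minutes from midnight
End time: 19:35 = 1175 minutes from midnight
Sum: 649 + 1175 = 1824
Midpoint: 1824 / 2 = 912 minutes
Convert: 912 / 60 = 15 hours, 12 minutes
Result: 15:12

15:12


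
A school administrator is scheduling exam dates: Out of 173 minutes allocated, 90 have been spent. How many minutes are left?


Total budget: 173 minutes
Time used: 90 minutes
Remaining: 173 - 90 = 83 minutes
Percent used: 52.0%
Percent remaining: 48.0%

83


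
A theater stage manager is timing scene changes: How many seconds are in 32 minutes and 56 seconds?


Minutes: 32
Seconds: 56
Convert minutes to seconds: 32 x 60 = 1920
Add remaining seconds: 1920 + 56 = 1976

1976


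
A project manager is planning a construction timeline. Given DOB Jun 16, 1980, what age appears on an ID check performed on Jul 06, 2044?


Birth: 1980-06-16
Reference: 2044-07-06
Year difference: 2044 - 1980 = 64
Has birthday (06-16) occurred by 07-06? Yes
Age in full years: 64

64


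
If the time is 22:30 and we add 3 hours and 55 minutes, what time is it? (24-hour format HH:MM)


Start time: 22:30
Adding: 3 hours 55 minutes
Minutes: 30 + 55 = 85
Minute overflow: 85 >= 60, so carry 1 hour, minutes = 25
Hours: 22 + 3 + 1 = 26
Hour wraparound: 26 mod 24 = 2
Result: 02:25

02:25


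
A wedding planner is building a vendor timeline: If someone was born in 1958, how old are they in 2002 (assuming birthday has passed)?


Birth year: 1958
Current year: 2002
Age = current year - birth year
Age = 2002 - 1958 = 44

44


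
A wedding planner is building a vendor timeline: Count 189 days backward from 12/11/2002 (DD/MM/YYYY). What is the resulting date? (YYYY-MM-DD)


Start: 2002-11-12
Subtracting 189 days
Days already passed in November: 12
After going back through November: 177 more days to subtract
October 2002: 31 days, 146 remaining
September 2002: 30 days, 116 remaining
August 2002: 31 days, 85 remaining
July 2002: 31 days, 54 remaining
Result: 2002-05-07

2002-05-07


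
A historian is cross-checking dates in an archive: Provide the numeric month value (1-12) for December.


Calendar month order:
11. November
12. December <--
December is month number 12

12


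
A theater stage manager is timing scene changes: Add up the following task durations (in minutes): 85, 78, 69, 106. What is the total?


Durations: 85, 78, 69, 106
Running sum: 85
+ 78 = 163
+ 69 = 232
+ 106 = 338
Total duration: 338 minutes
That is 5 hours and 38 minutes

338


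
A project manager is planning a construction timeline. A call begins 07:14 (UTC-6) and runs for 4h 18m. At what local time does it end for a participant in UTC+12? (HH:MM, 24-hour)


Start: 07:14 in UTC-6
Step 1 - add duration:
  minutes: 14 + 18 = 32
  hours: 7 + 4 + 0 = 11
  end in UTC-6: 11:32
Step 2 - convert UTC-6 -> UTC+12:
  offset difference: 12 - (-6) = 18 hours
  11 + (18) = 29 -> mod 24 = 5
Result: 05:32 in UTC+12

05:32


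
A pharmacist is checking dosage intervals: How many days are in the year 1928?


Year: 1928
Check leap year rules:
Divisible by 4? Yes
Divisible by 100? No
1928 is a leap year
Days: 366

366


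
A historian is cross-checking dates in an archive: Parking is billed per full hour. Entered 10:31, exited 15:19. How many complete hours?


Start: 10:31
End: 15:19
Hour difference: 15 - 10 = 5 hours
Minute difference: 19 - 31 = -12 minutes
Total minutes: 288
Complete hours: 288 / 60 = 4 (remainder 48)

4


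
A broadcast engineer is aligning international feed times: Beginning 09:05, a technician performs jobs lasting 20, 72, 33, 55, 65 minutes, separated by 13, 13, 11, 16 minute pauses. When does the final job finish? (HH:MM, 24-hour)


Start: 09:05 = 545 min from midnight
  after task 1 (20 min): 09:25
  after break (13 min): 09:38
  after task 2 (72 min): 10:50
  after break (13 min): 11:03
  after task 3 (33 min): 11:36
  after break (11 min): 11:47
  after task 4 (55 min): 12:42
  after break (16 min): 12:58
  after task 5 (65 min): 14:03
Total elapsed: 298 minutes
End time: 14:03

14:03


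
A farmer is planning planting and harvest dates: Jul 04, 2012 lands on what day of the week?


Date: 2012-07-04
January 1, 2012 is a Sunday
Day of year: 186
Offset from Jan 1: 185 days
185 mod 7 = 3
Result: Wednesday

Wednesday


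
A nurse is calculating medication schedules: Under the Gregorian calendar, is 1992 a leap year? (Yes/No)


Year: 1992
Divisible by 4? 1992 / 4 = 498.0 -> Yes
Divisible by 100? 1992 / 100 = 19.92 -> No
Divisible by 4 but not 100, so it IS a leap year

Yes


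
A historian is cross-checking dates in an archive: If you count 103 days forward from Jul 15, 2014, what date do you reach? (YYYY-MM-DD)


Start: 2014-07-15
Adding 103 days
Days remaining in July: 16
After July: 87 days still to add
August 2014: 31 days, 56 remaining
September 2014: 30 days, 26 remaining
October 2014 has 31 days, need 26
Result: 2014-10-26

2014-10-26


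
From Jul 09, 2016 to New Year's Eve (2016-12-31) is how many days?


Start: July 09, 2016
End: December 31, 2016
Days left in July: 22
August: 31
September: 30
October: 31
November: 30
... plus remaining months
Sum of remaining months: 153
Total: 22 + 153 = 175

175


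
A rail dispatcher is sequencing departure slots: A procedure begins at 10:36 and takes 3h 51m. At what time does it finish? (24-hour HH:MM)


Start time: 10:36
Adding: 3 hours 51 minutes
Minutes: 36 + 51 = 87
Minute overflow: 87 >= 60, so carry 1 hour, minutes = 27
Hours: 10 + 3 + 1 = 14
Result: 14:27

14:27


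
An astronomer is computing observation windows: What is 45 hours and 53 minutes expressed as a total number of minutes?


Hours: 45
Minutes: 53
Convert hours to minutes: 45 x 60 = 2700
Add remaining minutes: 2700 + 53 = 2753

2753


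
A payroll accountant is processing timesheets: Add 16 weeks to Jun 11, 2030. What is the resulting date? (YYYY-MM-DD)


Start: 2030-06-11
Weeks to add: 16
Convert to days: 16 x 7 = 112 days
Add 112 days to 2030-06-11
Result: 2030-10-01

2030-10-01


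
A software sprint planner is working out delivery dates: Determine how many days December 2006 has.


Month: December
Year: 2006
December is a 31-day month
Total: 31 days

31


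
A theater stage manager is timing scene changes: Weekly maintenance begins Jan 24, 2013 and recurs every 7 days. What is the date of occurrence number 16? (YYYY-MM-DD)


First occurrence: 2013-01-24 (occurrence 1)
Each occurrence is 7 days after the previous.
Occurrence 16 is 15 weeks after the first.
15 weeks = 105 days
2013-01-24 + 105 days = 2013-05-09

2013-05-09


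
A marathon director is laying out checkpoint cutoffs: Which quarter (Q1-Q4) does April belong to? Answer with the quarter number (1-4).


Month: April (month 4)
Q1: January-March (months 1-3)
Q2: April-June (months 4-6)
Q3: July-September (months 7-9)
Q4: October-December (months 10-12)
Month 4 falls in Q2

2


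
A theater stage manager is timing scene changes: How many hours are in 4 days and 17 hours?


Days: 4
Extra hours: 17
Hours per day: 24
Days to hours: 4 x 24 = 96
Total: 96 + 17 = 113

113


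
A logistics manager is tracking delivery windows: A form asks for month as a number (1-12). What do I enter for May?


Calendar month order:
4. April
5. May <--
6. June
May is month number 5

5


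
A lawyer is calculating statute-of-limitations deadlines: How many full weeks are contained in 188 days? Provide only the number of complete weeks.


Total days: 188
Days per week: 7
Division: 188 / 7 = 26 remainder 6
Complete weeks: 26
Remaining days: 6

26


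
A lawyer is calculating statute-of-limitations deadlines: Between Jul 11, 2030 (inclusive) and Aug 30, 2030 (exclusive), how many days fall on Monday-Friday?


Start: 2030-07-11 (Thursday)
End (exclusive): 2030-08-30 (Friday)
Total calendar days: 50
Full weeks: 50 // 7 = 7 -> 35 weekdays
Remaining 1 days starting on Thursday:
  Thu(w) -> 1 weekdays
Total business days: 35 + 1 = 36

36


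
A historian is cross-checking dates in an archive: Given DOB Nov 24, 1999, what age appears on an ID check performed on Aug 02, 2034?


Birth: 1999-11-24
Reference: 2034-08-02
Year difference: 2034 - 1999 = 35
Has birthday (11-24) occurred by 08-02? No
Birthday not yet reached this year -> subtract 1
Age in full years: 34

34


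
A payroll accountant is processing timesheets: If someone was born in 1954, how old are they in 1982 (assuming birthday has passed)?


Birth year: 1954
Current year: 1982
Age = current year - birth year
Age = 1982 - 1954 = 28

28


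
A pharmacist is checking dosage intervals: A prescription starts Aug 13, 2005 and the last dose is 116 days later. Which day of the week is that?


Start: 2005-08-13 (Saturday)
Step 1 - find target date: add 116 days
  2005-08-13 + 116 days = 2005-12-07
Step 2 - day of week:
  116 mod 7 = 4
  Saturday + 4 days -> Wednesday
Result: Wednesday (2005-12-07)

Wednesday


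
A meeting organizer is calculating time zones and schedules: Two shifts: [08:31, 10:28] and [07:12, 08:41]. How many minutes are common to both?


Interval A: [511, 628] minutes from midnight
Interval B: [432, 521] minutes from midnight
Overlap start = max(511, 432) = 511
Overlap end = min(628, 521) = 521
Overlap = 521 - 511 = 10 minutes

10


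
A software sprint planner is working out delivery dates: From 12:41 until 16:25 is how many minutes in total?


Start time: 12:41 = 761 minutes from midnight
End time: 16:25 = 985 minutes from midnight
Difference: 985 - 761 = 224 minutes
That is 3 hours and 44 minutes

224


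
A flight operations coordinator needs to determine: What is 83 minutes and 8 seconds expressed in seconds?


Minutes: 83
Extra seconds: 8
Seconds per minute: 60
Minutes to seconds: 83 x 60 = 4980
Total: 4980 + 8 = 4988

4988


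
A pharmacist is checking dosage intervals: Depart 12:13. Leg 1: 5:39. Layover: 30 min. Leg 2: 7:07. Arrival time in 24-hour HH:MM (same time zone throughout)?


Depart: 12:13
Leg 1: +339 min -> 17:52
Layover: +30 min -> 18:22
Leg 2: +427 min -> 01:29
Total travel: 796 minutes = 13h 16m
Arrival: 01:29

01:29


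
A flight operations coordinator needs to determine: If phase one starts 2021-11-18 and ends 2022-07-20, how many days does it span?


Start date: 2021-11-18
End date: 2022-07-20
Nov 2021: +13 days
Dec 2021: +31 days
Jan 2022: +31 days
... (6 more months)
Total: 244 days

244


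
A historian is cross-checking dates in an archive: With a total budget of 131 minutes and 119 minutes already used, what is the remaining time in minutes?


Total budget: 131 minutes
Time used: 119 minutes
Remaining: 131 - 119 = 12 minutes
Percent used: 90.8%
Percent remaining: 9.2%

12


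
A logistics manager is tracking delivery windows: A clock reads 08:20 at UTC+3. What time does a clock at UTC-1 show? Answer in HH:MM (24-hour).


Local time: 08:20 at UTC+3 (offset 3h)
Target zone: UTC-1 (offset -1h)
Difference: -1 - (3) = -4 hours
Calculation: 8 + (-4) = 4
Result: 04:20

04:20


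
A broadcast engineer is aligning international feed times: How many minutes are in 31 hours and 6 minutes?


Hours: 31
Extra minutes: 6
Minutes per hour: 60
Hours to minutes: 31 x 60 = 1860
Total: 1860 + 6 = 1866

1866


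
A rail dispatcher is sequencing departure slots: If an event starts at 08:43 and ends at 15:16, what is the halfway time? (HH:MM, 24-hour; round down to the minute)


Start time: 08:43 = 523 minutes from midnight
End time: 15:16 = 916 minutes from midnight
Sum: 523 + 916 = 1439
Midpoint: 1439 / 2 = 719 minutes
Convert: 719 / 60 = 11 hours, 59 minutes
Result: 11:59

11:59


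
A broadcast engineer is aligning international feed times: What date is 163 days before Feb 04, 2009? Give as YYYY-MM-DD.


Start: 2009-02-04
Subtracting 163 days
Days already passed in February: 4
After going back through February: 159 more days to subtract
January 2009: 31 days, 128 remaining
December 2008: 31 days, 97 remaining
November 2008: 30 days, 67 remaining
October 2008: 31 days, 36 remaining
Result: 2008-08-25

2008-08-25


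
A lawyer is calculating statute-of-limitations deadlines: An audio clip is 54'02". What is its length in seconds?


Minutes: 54
Seconds: 2
Convert minutes to seconds: 54 x 60 = 3240
Add remaining seconds: 3240 + 2 = 3242

3242


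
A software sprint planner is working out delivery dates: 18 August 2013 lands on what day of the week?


Date: 2013-08-18
January 1, 2013 is a Tuesday
Day of year: 230
Offset from Jan 1: 229 days
229 mod 7 = 5
Result: Sunday

Sunday


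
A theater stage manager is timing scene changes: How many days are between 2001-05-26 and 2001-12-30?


Start date: 2001-05-26
End date: 2001-12-30
May 2001: +6 days
Jun 2001: +30 days
Jul 2001: +31 days
... (5 more months)
Total: 218 days

218


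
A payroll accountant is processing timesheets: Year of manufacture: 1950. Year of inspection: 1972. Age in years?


Birth year: 1950
Current year: 1972
Age = current year - birth year
Age = 1972 - 1950 = 22

22


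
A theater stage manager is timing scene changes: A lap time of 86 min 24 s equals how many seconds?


Minutes: 86
Seconds: 24
Convert minutes to seconds: 86 x 60 = 5160
Add remaining seconds: 5160 + 24 = 5184

5184


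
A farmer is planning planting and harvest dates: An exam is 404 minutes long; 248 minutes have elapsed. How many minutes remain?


Total budget: 404 minutes
Time used: 248 minutes
Remaining: 404 - 248 = 156 minutes
Percent used: 61.4%
Percent remaining: 38.6%

156


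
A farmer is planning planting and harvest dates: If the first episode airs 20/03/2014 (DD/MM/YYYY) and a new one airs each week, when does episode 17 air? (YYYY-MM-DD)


First occurrence: 2014-03-20 (occurrence 1)
Each occurrence is 7 days after the previous.
Occurrence 17 is 16 weeks after the first.
16 weeks = 112 days
2014-03-20 + 112 days = 2014-07-10

2014-07-10


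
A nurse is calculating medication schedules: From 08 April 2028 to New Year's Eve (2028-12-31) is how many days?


Start: April 08, 2028
End: December 31, 2028
Days left in April: 22
May: 31
June: 30
July: 31
August: 31
... plus remaining months
Sum of remaining months: 245
Total: 22 + 245 = 267

267


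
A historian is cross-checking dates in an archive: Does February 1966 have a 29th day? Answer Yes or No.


Year: 1966
Divisible by 4? 1966 / 4 = 491.5 -> No
Not divisible by 4, so NOT a leap year

No


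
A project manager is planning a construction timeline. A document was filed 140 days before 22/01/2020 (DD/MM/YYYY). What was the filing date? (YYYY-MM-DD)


Start: 2020-01-22
Subtracting 140 days
Days already passed in January: 22
After going back through January: 118 more days to subtract
December 2019: 31 days, 87 remaining
November 2019: 30 days, 57 remaining
October 2019: 31 days, 26 remaining
September 2019 has 30 days, need 26
Result: 2019-09-04

2019-09-04


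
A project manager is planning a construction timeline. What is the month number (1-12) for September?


Calendar month order:
8. August
9. September <--
10. October
September is month number 9

9


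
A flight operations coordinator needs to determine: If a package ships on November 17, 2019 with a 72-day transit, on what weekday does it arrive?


Start: 2019-11-17 (Sunday)
Step 1 - find target date: add 72 days
  2019-11-17 + 72 days = 2020-01-28
Step 2 - day of week:
  72 mod 7 = 2
  Sunday + 2 days -> Tuesday
Result: Tuesday (2020-01-28)

Tuesday


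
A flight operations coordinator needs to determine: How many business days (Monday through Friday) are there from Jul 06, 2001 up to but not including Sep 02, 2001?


Start: 2001-07-06 (Friday)
End (exclusive): 2001-09-02 (Sunday)
Total calendar days: 58
Full weeks: 58 // 7 = 8 -> 40 weekdays
Remaining 2 days starting on Friday:
  Fri(w), Sat(-) -> 1 weekdays
Total business days: 40 + 1 = 41

41


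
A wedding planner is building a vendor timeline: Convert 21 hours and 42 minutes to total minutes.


Hours: 21
Minutes: 42
Convert hours to minutes: 21 x 60 = 1260
Add remaining minutes: 1260 + 42 = 1302

1302


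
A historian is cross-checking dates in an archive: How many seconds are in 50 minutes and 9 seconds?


Minutes: 50
Extra seconds: 9
Seconds per minute: 60
Minutes to seconds: 50 x 60 = 3000
Total: 3000 + 9 = 3009

3009


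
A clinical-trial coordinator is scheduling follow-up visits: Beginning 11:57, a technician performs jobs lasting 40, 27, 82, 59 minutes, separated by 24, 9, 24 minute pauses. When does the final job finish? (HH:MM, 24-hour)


Start: 11:57 = 717 min from midnight
  after task 1 (40 min): 12:37
  after break (24 min): 13:01
  after task 2 (27 min): 13:28
  after break (9 min): 13:37
  after task 3 (82 min): 14:59
  after break (24 min): 15:23
  after task 4 (59 min): 16:22
Total elapsed: 265 minutes
End time: 16:22

16:22


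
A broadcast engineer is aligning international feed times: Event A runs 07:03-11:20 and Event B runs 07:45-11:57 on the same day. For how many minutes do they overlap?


Interval A: [423, 680] minutes from midnight
Interval B: [465, 717] minutes from midnight
Overlap start = max(423, 465) = 465
Overlap end = min(680, 717) = 680
Overlap = 680 - 465 = 215 minutes

215


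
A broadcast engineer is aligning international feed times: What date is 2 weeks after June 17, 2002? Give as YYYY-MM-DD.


Start: 2002-06-17
Weeks to add: 2
Convert to days: 2 x 7 = 14 days
Add 14 days to 2002-06-17
Result: 2002-07-01

2002-07-01


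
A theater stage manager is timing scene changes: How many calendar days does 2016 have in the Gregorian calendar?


Year: 2016
Check leap year rules:
Divisible by 4? Yes
Divisible by 100? No
2016 is a leap year
Days: 366

366


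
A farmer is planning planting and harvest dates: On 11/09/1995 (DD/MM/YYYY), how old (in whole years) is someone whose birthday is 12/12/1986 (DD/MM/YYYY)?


Birth: 1986-12-12
Reference: 1995-09-11
Year difference: 1995 - 1986 = 9
Has birthday (12-12) occurred by 09-11? No
Birthday not yet reached this year -> subtract 1
Age in full years: 8

8


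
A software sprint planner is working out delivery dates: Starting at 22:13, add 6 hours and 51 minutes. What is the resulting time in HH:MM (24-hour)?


Start time: 22:13
Adding: 6 hours 51 minutes
Minutes: 13 + 51 = 64
Minute overflow: 64 >= 60, so carry 1 hour, minutes = 4
Hours: 22 + 6 + 1 = 29
Hour wraparound: 29 mod 24 = 5
Result: 05:04

05:04


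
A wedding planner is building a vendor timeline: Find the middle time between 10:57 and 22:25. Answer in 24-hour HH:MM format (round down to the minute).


Start time: 10:57 = 657 minutes from midnight
End time: 22:25 = 1345 minutes from midnight
Sum: 657 + 1345 = 2002
Midpoint: 2002 / 2 = 1001 minutes
Convert: 1001 / 60 = 16 hours, 41 minutes
Result: 16:41

16:41


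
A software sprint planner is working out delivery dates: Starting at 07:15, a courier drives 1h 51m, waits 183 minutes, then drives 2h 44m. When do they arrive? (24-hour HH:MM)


Depart: 07:15
Leg 1: +111 min -> 09:06
Layover: +183 min -> 12:09
Leg 2: +164 min -> 14:53
Total travel: 458 minutes = 7h 38m
Arrival: 14:53

14:53


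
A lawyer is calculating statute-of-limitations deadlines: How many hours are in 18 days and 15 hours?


Days: 18
Extra hours: 15
Hours per day: 24
Days to hours: 18 x 24 = 432
Total: 432 + 15 = 447

447


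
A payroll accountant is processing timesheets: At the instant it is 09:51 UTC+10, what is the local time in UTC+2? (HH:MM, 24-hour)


Local time: 09:51 at UTC+10 (offset 10h)
Target zone: UTC+2 (offset 2h)
Difference: 2 - (10) = -8 hours
Calculation: 9 + (-8) = 1
Result: 01:51

01:51


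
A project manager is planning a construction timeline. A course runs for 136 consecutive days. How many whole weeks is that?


Total days: 136
Days per week: 7
Division: 136 / 7 = 19 remainder 3
Complete weeks: 19
Remaining days: 3

19


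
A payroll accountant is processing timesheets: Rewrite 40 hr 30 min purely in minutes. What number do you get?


Hours: 40
Extra minutes: 30
Minutes per hour: 60
Hours to minutes: 40 x 60 = 2400
Total: 2400 + 30 = 2430

2430


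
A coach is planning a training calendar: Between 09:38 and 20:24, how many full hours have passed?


Start: 09:38
End: 20:24
Hour difference: 20 - 9 = 11 hours
Minute difference: 24 - 38 = -14 minutes
Total minutes: 646
Complete hours: 646 / 60 = 10 (remainder 46)

10


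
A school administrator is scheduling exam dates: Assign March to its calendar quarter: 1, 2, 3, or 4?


Month: March (month 3)
Q1: January-March (months 1-3)
Q2: April-June (months 4-6)
Q3: July-September (months 7-9)
Q4: October-December (months 10-12)
Month 3 falls in Q1

1


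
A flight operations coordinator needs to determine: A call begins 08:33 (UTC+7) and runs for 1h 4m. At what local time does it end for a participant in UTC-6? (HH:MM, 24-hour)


Start: 08:33 in UTC+7
Step 1 - add duration:
  minutes: 33 + 4 = 37
  hours: 8 + 1 + 0 = 9
  end in UTC+7: 09:37
Step 2 - convert UTC+7 -> UTC-6:
  offset difference: -6 - (7) = -13 hours
  9 + (-13) = -4 -> mod 24 = 20
Result: 20:37 in UTC-6

20:37


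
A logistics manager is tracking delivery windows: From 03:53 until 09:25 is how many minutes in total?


Start time: 03:53 = 233 minutes from midnight
End time: 09:25 = 565 minutes from midnight
Difference: 565 - 233 = 332 minutes
That is 5 hours and 32 minutes

332


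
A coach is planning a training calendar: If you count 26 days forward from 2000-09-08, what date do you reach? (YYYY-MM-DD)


Start: 2000-09-08
Adding 26 days
Days remaining in September: 22
After September: 4 days still to add
October 2000 has 31 days, need 4
Result: 2000-10-04

2000-10-04


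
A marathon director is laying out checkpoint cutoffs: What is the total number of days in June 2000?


Month: June
Year: 2000
June is a 30-day month
Total: 30 days

30


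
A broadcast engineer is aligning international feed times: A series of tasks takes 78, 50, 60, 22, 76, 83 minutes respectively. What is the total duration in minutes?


Durations: 78, 50, 60, 22, 76, 83
Running sum: 78
+ 50 = 128
+ 60 = 188
+ 22 = 210
+ 76 = 286
+ 83 = 369
Total duration: 369 minutes
That is 6 hours and 9 minutes

369


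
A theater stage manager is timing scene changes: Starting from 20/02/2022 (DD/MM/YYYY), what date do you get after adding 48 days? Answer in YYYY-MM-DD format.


Start: 2022-02-20
Adding 48 days
Days remaining in February: 8
After February: 40 days still to add
March 2022: 31 days, 9 remaining
April 2022 has 30 days, need 9
Result: 2022-04-09

2022-04-09


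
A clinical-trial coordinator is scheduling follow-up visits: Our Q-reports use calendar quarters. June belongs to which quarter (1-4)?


Month: June (month 6)
Q1: January-March (months 1-3)
Q2: April-June (months 4-6)
Q3: July-September (months 7-9)
Q4: October-December (months 10-12)
Month 6 falls in Q2

2


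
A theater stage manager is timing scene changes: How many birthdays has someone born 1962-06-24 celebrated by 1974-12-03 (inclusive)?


Birth: 1962-06-24
Reference: 1974-12-03
Year difference: 1974 - 1962 = 12
Has birthday (06-24) occurred by 12-03? Yes
Age in full years: 12

12


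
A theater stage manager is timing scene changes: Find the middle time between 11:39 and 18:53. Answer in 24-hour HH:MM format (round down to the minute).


Start time: 11:39 = 699 minutes from midnight
End time: 18:53 = 1133 minutes from midnight
Sum: 699 + 1133 = 1832
Midpoint: 1832 / 2 = 916 minutes
Convert: 916 / 60 = 15 hours, 16 minutes
Result: 15:16

15:16


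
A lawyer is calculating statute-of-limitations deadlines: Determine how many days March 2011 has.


Month: March
Year: 2011
March is a 31-day month
Total: 31 days

31


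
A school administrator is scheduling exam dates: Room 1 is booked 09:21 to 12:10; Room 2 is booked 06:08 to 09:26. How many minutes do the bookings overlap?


Interval A: [561, 730] minutes from midnight
Interval B: [368, 566] minutes from midnight
Overlap start = max(561, 368) = 561
Overlap end = min(730, 566) = 566
Overlap = 566 - 561 = 5 minutes

5


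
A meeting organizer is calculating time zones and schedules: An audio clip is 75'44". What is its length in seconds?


Minutes: 75
Seconds: 44
Convert minutes to seconds: 75 x 60 = 4500
Add remaining seconds: 4500 + 44 = 4544

4544


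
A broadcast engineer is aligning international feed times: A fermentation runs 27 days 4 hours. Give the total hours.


Days: 27
Extra hours: 4
Hours per day: 24
Days to hours: 27 x 24 = 648
Total: 648 + 4 = 652

652


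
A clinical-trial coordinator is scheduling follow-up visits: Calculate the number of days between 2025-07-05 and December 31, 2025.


Start: July 05, 2025
End: December 31, 2025
Days left in July: 26
August: 31
September: 30
October: 31
November: 30
... plus remaining months
Sum of remaining months: 153
Total: 26 + 153 = 179

179


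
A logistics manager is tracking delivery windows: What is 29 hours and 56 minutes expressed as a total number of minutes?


Hours: 29
Minutes: 56
Convert hours to minutes: 29 x 60 = 1740
Add remaining minutes: 1740 + 56 = 1796

1796


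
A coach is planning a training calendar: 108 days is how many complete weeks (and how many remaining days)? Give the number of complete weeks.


Total days: 108
Days per week: 7
Division: 108 / 7 = 15 remainder 3
Complete weeks: 15
Remaining days: 3

15


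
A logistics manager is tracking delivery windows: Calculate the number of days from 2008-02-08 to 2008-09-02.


Start date: 2008-02-08
End date: 2008-09-02
Feb 2008: +22 days
Mar 2008: +31 days
Apr 2008: +30 days
... (5 more months)
Total: 207 days

207


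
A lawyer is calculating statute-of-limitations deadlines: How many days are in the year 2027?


Year: 2027
Check leap year rules:
Divisible by 4? No
2027 is not a leap year
Days: 365

365


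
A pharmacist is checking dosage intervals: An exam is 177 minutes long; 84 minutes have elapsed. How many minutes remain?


Total budget: 177 minutes
Time used: 84 minutes
Remaining: 177 - 84 = 93 minutes
Percent used: 47.5%
Percent remaining: 52.5%

93


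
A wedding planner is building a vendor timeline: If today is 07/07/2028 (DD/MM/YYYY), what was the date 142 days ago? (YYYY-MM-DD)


Start: 2028-07-07
Subtracting 142 days
Days already passed in July: 7
After going back through July: 135 more days to subtract
June 2028: 30 days, 105 remaining
May 2028: 31 days, 74 remaining
April 2028: 30 days, 44 remaining
March 2028: 31 days, 13 remaining
Result: 2028-02-16

2028-02-16


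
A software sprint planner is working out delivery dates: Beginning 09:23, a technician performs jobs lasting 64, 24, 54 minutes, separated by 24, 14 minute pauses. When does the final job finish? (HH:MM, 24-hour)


Start: 09:23 = 563 min from midnight
  after task 1 (64 min): 10:27
  after break (24 min): 10:51
  after task 2 (24 min): 11:15
  after break (14 min): 11:29
  after task 3 (54 min): 12:23
Total elapsed: 180 minutes
End time: 12:23

12:23
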